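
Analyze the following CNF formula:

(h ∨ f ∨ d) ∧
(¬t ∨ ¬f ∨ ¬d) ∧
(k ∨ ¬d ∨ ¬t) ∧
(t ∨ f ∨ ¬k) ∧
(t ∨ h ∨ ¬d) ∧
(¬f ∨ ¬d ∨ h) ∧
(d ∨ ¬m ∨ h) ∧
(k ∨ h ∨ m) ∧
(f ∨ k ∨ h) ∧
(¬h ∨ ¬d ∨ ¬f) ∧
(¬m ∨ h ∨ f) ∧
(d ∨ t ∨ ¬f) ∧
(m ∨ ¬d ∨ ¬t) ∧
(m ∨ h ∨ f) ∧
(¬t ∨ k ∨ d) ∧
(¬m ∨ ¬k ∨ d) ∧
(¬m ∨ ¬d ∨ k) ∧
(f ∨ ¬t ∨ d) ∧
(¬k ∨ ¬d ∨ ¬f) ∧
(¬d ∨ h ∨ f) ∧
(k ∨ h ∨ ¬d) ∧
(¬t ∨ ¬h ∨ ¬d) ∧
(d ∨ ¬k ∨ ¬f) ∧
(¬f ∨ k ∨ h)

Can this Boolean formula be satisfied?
Yes

Yes, the formula is satisfiable.

One satisfying assignment is: t=False, k=False, h=True, m=False, f=False, d=False

Verification: With this assignment, all 24 clauses evaluate to true.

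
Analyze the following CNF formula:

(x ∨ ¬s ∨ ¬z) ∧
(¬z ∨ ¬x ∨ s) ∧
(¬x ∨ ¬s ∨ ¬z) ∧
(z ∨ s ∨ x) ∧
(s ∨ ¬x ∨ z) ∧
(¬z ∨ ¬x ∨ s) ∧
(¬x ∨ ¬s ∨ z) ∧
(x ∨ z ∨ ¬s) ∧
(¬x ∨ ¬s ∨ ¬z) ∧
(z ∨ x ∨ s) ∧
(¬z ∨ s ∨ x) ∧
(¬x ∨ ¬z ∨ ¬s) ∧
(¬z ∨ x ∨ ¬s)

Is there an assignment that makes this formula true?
No

No, the formula is not satisfiable.

No assignment of truth values to the variables can make all 13 clauses true simultaneously.

The formula is UNSAT (unsatisfiable).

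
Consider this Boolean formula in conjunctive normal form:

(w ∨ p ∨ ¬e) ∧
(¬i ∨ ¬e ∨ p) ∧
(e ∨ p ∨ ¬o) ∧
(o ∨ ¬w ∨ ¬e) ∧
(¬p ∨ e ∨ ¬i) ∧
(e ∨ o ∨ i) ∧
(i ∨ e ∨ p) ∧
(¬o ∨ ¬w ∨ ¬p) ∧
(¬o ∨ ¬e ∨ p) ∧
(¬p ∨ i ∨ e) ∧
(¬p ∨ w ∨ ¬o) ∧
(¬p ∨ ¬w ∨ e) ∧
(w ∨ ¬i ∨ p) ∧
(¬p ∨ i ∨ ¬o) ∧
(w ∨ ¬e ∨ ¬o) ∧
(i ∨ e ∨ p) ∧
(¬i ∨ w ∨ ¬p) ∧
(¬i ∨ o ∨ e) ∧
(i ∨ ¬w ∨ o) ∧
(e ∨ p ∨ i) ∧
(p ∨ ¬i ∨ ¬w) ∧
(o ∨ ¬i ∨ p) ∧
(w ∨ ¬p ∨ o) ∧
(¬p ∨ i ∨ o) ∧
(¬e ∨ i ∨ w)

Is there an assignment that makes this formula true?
No

No, the formula is not satisfiable.

No assignment of truth values to the variables can make all 25 clauses true simultaneously.

The formula is UNSAT (unsatisfiable).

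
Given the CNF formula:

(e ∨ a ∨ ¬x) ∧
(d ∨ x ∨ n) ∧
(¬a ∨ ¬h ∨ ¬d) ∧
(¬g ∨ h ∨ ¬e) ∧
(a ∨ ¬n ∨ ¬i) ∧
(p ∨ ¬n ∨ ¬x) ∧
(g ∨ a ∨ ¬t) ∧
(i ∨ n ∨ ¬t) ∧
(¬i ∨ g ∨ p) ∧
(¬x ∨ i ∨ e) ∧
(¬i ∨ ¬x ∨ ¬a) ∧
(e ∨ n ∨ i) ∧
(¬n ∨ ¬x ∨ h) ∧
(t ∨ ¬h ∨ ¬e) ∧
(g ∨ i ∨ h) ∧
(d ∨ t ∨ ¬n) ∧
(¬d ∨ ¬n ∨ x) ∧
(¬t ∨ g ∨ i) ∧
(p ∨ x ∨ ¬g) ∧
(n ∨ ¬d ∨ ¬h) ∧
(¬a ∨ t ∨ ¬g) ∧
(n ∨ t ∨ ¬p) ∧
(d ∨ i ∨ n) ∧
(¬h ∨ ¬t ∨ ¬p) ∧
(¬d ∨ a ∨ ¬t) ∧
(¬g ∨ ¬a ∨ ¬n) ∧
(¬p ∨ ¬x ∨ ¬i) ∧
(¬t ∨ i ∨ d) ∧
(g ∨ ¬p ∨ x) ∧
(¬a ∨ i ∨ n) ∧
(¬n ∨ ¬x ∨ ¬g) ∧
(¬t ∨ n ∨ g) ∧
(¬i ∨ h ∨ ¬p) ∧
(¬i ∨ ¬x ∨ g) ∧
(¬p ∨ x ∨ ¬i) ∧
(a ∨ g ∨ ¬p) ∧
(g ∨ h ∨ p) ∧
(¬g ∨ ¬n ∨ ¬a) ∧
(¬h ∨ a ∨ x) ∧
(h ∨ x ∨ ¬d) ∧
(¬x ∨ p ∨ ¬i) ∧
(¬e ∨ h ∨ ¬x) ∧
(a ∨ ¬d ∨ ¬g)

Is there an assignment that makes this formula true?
No

No, the formula is not satisfiable.

No assignment of truth values to the variables can make all 43 clauses true simultaneously.

The formula is UNSAT (unsatisfiable).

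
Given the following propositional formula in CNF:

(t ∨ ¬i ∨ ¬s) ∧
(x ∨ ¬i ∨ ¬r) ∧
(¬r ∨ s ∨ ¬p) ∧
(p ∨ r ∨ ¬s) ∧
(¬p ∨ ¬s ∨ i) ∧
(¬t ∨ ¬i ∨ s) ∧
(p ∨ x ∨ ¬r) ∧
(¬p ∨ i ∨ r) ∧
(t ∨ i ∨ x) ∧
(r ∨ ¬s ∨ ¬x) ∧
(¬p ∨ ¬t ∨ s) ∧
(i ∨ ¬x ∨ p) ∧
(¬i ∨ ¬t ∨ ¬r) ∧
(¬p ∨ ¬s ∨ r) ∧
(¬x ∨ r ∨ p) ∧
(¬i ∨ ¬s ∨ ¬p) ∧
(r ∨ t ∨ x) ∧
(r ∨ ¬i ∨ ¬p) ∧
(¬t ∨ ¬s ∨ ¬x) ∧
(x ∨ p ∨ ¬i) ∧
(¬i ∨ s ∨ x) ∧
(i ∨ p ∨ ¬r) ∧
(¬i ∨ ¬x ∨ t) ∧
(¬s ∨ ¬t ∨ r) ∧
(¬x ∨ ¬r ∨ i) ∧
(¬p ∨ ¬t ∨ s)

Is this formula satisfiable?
Yes

Yes, the formula is satisfiable.

One satisfying assignment is: r=False, p=False, s=False, i=False, t=True, x=False

Verification: With this assignment, all 26 clauses evaluate to true.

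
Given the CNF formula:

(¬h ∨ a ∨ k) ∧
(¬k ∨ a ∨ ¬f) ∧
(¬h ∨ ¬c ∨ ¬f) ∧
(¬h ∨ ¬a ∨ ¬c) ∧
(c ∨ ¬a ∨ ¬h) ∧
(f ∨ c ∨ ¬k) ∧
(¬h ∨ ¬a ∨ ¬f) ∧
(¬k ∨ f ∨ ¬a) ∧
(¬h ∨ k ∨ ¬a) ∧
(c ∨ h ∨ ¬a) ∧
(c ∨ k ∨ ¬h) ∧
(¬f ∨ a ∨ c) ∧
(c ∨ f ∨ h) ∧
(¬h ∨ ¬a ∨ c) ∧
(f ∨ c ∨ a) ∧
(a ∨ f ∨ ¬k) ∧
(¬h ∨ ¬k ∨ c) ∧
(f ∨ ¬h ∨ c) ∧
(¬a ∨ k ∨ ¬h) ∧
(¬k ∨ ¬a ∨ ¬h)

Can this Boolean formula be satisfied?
Yes

Yes, the formula is satisfiable.

One satisfying assignment is: f=False, h=False, k=False, c=True, a=False

Verification: With this assignment, all 20 clauses evaluate to true.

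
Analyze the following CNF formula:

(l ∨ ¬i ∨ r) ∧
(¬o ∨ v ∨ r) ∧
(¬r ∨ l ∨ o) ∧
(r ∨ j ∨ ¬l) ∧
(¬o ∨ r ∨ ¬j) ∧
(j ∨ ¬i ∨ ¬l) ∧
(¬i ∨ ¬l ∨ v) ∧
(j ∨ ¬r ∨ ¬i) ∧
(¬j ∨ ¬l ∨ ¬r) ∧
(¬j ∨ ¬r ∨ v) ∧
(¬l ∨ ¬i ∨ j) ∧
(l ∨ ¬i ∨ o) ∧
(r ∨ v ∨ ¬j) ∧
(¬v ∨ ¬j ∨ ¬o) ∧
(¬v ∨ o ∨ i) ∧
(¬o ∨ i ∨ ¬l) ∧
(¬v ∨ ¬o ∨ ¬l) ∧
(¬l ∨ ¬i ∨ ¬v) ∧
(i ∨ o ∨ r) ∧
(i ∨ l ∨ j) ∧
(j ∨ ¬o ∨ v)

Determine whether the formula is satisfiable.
Yes

Yes, the formula is satisfiable.

One satisfying assignment is: r=True, v=False, l=True, o=False, j=False, i=False

Verification: With this assignment, all 21 clauses evaluate to true.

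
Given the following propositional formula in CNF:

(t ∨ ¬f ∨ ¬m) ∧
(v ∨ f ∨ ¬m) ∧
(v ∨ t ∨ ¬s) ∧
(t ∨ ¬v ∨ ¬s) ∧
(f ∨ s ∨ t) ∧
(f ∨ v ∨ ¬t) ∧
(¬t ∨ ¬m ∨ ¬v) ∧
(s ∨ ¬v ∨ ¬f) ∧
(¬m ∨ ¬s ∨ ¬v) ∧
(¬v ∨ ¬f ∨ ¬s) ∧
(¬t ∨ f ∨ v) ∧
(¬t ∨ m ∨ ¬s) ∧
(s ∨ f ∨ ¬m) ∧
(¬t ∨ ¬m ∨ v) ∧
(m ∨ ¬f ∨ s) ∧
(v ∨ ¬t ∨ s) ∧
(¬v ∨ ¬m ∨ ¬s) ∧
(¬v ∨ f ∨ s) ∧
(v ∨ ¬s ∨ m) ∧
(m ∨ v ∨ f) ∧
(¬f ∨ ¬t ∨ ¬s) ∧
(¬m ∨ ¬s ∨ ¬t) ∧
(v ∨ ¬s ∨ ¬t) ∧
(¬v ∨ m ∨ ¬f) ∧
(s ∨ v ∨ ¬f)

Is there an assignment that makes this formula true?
No

No, the formula is not satisfiable.

No assignment of truth values to the variables can make all 25 clauses true simultaneously.

The formula is UNSAT (unsatisfiable).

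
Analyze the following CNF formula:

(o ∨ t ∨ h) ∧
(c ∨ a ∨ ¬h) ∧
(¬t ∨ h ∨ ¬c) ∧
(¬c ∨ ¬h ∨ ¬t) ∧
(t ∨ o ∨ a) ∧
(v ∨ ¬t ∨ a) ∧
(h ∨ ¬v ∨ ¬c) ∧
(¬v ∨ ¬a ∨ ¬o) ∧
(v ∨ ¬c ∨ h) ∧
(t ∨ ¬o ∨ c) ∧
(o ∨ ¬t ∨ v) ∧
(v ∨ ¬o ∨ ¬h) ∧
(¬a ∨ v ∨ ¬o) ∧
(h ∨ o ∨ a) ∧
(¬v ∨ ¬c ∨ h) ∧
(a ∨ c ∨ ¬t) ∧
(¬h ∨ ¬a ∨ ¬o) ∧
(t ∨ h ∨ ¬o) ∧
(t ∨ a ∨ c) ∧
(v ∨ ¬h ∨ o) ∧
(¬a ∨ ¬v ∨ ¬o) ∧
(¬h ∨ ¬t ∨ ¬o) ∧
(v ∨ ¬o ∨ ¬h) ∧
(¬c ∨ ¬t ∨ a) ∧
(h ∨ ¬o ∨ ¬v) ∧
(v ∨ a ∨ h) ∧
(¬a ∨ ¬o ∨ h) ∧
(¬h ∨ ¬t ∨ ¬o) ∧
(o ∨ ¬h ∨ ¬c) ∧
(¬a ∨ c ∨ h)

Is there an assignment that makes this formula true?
Yes

Yes, the formula is satisfiable.

One satisfying assignment is: h=True, a=True, c=False, t=True, o=False, v=True

Verification: With this assignment, all 30 clauses evaluate to true.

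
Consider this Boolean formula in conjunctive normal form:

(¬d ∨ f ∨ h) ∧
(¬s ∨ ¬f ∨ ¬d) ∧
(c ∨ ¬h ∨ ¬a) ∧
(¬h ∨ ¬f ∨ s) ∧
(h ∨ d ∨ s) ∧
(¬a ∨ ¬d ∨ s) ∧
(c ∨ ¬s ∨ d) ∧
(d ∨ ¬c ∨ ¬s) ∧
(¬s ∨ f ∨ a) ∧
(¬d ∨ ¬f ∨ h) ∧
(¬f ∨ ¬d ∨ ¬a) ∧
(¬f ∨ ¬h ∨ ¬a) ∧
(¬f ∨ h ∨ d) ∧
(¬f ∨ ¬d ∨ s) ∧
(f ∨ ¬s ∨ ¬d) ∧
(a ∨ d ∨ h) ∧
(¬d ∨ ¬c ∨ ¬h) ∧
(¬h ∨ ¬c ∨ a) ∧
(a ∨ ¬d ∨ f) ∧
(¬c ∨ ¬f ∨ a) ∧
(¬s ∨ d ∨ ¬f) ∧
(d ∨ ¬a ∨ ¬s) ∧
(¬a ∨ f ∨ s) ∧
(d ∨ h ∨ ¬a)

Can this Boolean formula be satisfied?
Yes

Yes, the formula is satisfiable.

One satisfying assignment is: a=False, s=False, c=False, h=True, f=False, d=False

Verification: With this assignment, all 24 clauses evaluate to true.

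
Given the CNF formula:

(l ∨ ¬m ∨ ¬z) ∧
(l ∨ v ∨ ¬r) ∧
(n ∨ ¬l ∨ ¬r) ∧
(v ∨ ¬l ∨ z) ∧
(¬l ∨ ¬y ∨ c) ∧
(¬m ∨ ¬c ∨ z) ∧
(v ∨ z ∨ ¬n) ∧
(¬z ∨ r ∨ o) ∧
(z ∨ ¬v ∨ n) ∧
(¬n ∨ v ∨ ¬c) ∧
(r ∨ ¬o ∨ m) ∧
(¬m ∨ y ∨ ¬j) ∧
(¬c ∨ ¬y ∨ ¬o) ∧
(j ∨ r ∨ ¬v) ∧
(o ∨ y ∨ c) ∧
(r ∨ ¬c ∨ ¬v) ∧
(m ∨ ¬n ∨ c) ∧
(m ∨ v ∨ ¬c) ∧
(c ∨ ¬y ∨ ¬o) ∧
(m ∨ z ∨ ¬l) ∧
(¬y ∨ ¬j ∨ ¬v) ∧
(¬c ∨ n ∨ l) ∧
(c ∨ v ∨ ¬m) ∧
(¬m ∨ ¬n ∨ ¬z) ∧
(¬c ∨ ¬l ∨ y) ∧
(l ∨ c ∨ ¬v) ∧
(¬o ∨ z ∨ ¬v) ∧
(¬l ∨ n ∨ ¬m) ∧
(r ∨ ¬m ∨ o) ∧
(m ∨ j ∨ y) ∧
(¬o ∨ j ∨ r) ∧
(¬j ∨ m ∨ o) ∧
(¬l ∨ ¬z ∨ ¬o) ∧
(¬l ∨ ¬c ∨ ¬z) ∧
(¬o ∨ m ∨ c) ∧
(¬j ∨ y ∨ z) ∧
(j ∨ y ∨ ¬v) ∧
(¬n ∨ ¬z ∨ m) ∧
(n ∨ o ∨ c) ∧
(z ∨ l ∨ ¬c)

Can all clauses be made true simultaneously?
No

No, the formula is not satisfiable.

No assignment of truth values to the variables can make all 40 clauses true simultaneously.

The formula is UNSAT (unsatisfiable).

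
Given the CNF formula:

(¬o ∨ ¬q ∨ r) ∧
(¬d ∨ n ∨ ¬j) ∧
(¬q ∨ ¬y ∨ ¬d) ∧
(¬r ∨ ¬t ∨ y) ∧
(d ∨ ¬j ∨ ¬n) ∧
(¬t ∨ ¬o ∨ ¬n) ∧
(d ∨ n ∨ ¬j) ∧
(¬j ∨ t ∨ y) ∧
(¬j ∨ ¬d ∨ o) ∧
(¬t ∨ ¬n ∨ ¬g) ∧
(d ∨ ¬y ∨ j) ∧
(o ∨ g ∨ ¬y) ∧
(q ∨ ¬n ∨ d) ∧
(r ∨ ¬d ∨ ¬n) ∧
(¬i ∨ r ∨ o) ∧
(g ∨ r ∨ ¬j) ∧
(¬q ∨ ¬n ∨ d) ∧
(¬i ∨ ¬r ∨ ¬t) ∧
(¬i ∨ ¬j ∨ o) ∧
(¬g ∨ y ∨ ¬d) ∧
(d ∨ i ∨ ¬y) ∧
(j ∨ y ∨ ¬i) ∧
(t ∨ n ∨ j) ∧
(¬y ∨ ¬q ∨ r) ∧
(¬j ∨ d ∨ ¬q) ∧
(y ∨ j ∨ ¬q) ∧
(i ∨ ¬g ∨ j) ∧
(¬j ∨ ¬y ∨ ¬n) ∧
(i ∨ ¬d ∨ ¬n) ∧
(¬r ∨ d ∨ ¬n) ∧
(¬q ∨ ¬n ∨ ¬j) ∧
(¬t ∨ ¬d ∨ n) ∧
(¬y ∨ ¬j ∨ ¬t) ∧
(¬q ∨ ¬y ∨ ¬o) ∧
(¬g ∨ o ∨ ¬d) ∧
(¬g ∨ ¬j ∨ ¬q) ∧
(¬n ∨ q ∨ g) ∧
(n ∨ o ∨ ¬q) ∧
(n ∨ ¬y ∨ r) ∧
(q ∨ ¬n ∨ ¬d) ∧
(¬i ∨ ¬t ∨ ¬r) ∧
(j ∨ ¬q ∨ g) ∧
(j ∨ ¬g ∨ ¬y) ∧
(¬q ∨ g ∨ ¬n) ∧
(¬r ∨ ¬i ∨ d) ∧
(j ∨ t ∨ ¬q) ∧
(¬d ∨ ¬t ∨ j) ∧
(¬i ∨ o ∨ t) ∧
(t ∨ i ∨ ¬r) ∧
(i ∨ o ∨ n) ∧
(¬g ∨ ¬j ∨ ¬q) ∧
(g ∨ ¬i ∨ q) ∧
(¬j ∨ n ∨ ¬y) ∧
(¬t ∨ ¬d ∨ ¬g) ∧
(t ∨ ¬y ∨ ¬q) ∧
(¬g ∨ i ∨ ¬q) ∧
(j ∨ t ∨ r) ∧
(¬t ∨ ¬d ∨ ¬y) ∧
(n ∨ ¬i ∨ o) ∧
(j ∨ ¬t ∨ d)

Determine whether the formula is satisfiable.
No

No, the formula is not satisfiable.

No assignment of truth values to the variables can make all 60 clauses true simultaneously.

The formula is UNSAT (unsatisfiable).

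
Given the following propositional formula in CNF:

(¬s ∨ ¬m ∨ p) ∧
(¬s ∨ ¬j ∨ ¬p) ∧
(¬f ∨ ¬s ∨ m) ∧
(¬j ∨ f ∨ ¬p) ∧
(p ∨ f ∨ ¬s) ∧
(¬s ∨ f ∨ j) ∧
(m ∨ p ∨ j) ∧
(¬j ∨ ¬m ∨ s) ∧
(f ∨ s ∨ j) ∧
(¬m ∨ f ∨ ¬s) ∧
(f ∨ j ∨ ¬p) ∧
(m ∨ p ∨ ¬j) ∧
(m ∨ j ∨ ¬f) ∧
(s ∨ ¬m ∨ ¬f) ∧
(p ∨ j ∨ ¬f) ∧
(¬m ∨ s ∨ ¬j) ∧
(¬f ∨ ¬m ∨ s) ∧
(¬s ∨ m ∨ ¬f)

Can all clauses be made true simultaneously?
Yes

Yes, the formula is satisfiable.

One satisfying assignment is: p=True, f=True, j=False, m=True, s=True

Verification: With this assignment, all 18 clauses evaluate to true.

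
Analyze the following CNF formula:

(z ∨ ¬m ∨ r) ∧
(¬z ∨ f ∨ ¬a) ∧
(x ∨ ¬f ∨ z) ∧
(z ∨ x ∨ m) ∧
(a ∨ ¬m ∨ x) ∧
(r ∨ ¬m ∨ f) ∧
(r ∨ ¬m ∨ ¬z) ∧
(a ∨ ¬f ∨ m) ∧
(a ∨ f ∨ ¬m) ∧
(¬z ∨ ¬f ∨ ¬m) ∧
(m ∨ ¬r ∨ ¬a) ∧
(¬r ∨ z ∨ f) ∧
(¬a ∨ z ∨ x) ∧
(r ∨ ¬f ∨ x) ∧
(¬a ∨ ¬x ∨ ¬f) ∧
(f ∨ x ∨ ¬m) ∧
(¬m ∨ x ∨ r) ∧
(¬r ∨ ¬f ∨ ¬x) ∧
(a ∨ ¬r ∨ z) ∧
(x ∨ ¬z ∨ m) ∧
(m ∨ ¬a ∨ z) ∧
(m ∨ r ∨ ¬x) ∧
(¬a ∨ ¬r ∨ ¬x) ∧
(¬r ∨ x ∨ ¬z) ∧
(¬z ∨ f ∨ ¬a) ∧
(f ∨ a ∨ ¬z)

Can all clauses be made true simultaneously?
No

No, the formula is not satisfiable.

No assignment of truth values to the variables can make all 26 clauses true simultaneously.

The formula is UNSAT (unsatisfiable).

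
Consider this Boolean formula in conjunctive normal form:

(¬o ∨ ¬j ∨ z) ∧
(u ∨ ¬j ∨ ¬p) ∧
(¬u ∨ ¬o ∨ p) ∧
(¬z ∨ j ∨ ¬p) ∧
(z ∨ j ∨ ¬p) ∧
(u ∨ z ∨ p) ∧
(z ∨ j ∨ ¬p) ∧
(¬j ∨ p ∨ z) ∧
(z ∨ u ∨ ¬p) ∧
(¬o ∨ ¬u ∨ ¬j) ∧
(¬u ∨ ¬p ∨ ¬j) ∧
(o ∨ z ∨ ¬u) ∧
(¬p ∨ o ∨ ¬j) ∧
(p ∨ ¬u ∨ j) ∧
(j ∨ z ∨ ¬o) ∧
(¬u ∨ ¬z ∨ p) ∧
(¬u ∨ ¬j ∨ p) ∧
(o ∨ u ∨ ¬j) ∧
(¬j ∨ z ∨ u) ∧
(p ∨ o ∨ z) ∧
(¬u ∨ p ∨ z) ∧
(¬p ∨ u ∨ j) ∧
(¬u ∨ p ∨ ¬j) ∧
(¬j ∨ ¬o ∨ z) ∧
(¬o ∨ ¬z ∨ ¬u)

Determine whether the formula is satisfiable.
Yes

Yes, the formula is satisfiable.

One satisfying assignment is: j=False, z=True, p=False, u=False, o=False

Verification: With this assignment, all 25 clauses evaluate to true.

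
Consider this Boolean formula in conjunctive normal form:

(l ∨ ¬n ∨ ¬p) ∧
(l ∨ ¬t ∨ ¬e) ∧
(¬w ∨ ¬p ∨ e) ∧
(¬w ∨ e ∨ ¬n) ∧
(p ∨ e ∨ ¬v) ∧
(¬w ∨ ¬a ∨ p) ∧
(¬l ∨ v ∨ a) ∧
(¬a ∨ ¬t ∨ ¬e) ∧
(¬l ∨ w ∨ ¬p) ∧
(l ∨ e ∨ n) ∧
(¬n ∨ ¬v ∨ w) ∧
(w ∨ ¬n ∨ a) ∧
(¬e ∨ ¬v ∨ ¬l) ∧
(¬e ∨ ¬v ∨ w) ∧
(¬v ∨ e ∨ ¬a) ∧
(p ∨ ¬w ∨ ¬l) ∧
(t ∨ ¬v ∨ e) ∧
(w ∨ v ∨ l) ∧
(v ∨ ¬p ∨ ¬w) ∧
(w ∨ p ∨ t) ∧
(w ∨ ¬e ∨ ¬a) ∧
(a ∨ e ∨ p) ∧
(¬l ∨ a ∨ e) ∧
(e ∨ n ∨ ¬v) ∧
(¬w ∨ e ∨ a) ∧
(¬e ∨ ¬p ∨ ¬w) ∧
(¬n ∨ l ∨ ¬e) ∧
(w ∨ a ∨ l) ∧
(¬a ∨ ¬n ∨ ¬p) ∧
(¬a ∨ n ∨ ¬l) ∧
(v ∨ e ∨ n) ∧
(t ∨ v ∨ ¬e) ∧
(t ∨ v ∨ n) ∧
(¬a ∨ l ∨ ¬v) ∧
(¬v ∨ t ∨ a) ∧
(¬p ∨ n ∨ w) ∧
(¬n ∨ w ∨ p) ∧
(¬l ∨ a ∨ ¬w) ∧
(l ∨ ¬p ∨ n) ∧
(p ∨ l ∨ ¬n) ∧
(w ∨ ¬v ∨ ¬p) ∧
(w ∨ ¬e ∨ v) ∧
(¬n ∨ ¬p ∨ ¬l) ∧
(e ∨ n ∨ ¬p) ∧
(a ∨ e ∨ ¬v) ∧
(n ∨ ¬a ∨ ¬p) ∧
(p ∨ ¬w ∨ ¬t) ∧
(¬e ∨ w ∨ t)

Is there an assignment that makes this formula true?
No

No, the formula is not satisfiable.

No assignment of truth values to the variables can make all 48 clauses true simultaneously.

The formula is UNSAT (unsatisfiable).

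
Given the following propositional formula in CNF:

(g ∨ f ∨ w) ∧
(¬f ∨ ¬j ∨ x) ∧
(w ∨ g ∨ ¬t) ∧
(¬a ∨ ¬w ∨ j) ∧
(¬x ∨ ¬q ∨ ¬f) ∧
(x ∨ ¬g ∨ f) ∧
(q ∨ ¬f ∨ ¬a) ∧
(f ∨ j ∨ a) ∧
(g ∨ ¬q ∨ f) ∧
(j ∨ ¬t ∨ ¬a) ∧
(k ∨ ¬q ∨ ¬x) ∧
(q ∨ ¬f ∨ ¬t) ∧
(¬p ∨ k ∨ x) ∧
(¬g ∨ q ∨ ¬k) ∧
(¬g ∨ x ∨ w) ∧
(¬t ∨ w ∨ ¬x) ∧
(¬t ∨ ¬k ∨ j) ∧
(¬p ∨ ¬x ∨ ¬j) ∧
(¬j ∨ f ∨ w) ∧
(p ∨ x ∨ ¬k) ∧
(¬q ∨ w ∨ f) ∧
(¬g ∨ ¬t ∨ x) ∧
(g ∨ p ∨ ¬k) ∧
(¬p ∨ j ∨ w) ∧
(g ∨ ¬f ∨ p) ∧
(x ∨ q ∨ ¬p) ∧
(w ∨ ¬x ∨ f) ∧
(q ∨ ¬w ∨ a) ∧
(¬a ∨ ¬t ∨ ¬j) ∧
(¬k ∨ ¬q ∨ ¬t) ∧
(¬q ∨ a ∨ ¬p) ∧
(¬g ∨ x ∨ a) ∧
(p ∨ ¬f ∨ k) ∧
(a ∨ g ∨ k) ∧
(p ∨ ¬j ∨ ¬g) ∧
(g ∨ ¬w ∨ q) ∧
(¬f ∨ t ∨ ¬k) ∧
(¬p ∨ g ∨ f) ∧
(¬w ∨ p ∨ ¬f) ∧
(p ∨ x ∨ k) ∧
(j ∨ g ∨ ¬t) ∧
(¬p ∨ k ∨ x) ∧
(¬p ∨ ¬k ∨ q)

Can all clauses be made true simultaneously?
No

No, the formula is not satisfiable.

No assignment of truth values to the variables can make all 43 clauses true simultaneously.

The formula is UNSAT (unsatisfiable).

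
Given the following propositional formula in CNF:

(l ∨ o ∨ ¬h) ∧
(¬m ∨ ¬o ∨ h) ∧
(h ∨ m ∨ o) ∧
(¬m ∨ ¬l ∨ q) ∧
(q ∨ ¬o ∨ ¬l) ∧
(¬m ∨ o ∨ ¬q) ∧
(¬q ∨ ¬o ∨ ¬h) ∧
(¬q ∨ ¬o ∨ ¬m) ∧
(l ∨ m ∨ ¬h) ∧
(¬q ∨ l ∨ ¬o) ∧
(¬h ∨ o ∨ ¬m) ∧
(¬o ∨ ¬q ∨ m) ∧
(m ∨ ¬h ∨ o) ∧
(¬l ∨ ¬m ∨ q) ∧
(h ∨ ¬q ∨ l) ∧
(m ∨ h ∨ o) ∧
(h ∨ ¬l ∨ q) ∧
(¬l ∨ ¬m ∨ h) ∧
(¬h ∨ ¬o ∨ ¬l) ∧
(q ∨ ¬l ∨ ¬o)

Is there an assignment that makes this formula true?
Yes

Yes, the formula is satisfiable.

One satisfying assignment is: l=False, o=True, h=False, m=False, q=False

Verification: With this assignment, all 20 clauses evaluate to true.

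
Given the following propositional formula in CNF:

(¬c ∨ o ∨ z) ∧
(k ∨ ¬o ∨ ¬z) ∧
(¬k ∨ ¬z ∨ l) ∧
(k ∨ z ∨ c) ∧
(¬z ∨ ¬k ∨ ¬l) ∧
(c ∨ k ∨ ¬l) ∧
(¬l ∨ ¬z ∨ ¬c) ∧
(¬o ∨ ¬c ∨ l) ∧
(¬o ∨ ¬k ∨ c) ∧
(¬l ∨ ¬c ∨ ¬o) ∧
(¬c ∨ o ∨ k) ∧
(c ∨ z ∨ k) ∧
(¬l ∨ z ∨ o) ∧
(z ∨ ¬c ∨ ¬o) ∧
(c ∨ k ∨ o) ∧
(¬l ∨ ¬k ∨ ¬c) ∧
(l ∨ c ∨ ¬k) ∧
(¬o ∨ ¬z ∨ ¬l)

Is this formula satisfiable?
No

No, the formula is not satisfiable.

No assignment of truth values to the variables can make all 18 clauses true simultaneously.

The formula is UNSAT (unsatisfiable).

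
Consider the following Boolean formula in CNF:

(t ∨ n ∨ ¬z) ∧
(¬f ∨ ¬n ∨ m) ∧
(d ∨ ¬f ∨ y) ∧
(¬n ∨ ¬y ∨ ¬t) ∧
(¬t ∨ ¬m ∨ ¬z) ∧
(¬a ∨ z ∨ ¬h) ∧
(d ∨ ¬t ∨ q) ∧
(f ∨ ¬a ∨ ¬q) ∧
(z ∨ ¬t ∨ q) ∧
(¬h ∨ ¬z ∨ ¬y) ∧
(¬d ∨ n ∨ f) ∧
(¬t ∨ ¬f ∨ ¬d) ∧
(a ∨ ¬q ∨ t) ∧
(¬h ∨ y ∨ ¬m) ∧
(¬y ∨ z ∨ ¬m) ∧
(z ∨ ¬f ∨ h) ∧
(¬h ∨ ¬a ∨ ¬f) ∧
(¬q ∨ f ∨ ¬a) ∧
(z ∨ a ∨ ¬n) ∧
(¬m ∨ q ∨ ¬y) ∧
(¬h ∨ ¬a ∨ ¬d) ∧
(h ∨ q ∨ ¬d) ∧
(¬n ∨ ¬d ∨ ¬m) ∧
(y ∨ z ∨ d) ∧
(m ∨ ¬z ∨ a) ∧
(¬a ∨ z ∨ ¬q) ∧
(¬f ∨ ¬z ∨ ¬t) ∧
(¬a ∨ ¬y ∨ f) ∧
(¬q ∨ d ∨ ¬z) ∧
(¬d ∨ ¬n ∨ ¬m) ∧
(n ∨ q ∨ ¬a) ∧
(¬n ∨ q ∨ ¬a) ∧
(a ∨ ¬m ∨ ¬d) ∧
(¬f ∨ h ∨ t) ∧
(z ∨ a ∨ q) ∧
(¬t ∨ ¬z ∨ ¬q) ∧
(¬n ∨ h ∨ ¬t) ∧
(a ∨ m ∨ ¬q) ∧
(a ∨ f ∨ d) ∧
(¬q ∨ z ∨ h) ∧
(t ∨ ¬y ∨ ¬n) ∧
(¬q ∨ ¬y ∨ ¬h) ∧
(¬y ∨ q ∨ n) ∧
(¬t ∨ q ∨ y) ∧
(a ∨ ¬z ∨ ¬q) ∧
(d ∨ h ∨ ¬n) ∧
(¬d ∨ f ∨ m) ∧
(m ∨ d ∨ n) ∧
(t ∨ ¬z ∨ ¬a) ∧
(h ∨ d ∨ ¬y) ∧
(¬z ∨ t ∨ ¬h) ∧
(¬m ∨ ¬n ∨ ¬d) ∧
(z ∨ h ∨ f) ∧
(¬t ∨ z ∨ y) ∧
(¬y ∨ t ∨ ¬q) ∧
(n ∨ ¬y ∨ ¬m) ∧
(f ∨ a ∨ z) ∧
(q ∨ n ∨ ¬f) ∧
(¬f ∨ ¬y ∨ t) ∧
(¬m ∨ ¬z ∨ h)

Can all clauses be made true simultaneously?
No

No, the formula is not satisfiable.

No assignment of truth values to the variables can make all 60 clauses true simultaneously.

The formula is UNSAT (unsatisfiable).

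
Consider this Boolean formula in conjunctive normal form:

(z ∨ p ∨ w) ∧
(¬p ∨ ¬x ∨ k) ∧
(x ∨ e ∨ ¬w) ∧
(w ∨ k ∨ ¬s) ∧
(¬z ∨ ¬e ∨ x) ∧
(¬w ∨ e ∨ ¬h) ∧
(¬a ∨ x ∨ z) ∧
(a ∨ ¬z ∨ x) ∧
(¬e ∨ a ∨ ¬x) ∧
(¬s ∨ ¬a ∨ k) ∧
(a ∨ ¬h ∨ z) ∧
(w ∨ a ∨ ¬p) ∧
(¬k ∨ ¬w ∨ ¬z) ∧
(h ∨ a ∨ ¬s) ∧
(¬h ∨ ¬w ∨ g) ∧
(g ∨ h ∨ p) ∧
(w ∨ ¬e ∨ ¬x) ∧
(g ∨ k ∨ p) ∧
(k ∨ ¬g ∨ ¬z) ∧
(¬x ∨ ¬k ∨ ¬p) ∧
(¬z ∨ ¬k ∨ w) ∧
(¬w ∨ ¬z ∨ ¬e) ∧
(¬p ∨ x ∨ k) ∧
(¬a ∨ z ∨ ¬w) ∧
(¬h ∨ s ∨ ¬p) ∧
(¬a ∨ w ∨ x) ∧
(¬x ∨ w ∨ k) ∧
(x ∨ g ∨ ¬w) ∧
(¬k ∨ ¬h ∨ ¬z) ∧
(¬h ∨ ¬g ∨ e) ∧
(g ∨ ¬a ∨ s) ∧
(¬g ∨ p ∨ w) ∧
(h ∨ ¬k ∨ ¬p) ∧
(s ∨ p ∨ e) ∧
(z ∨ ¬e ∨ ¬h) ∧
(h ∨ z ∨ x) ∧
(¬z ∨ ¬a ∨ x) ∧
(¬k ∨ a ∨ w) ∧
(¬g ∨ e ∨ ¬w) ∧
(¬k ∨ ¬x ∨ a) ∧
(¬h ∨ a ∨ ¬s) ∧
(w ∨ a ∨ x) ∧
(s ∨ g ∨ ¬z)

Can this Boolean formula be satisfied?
No

No, the formula is not satisfiable.

No assignment of truth values to the variables can make all 43 clauses true simultaneously.

The formula is UNSAT (unsatisfiable).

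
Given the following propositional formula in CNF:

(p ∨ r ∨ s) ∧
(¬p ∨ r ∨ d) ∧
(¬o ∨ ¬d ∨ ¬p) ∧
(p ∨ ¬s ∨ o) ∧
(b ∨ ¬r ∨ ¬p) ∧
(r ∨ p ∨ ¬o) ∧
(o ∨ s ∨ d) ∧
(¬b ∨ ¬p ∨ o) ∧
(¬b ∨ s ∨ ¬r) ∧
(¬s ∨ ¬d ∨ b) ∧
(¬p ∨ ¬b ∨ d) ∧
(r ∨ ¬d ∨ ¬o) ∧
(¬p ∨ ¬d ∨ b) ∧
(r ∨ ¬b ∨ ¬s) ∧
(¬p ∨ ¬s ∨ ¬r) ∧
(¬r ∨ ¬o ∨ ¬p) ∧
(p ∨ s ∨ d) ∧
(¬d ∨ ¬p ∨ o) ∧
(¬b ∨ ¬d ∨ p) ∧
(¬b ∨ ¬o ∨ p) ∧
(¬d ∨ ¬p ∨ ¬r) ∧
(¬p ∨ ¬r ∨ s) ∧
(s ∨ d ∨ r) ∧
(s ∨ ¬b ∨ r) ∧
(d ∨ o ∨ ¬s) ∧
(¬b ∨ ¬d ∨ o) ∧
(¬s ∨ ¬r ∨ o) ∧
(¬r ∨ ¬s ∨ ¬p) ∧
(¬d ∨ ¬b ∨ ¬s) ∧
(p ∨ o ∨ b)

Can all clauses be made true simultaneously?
Yes

Yes, the formula is satisfiable.

One satisfying assignment is: p=False, d=False, o=True, r=True, b=False, s=True

Verification: With this assignment, all 30 clauses evaluate to true.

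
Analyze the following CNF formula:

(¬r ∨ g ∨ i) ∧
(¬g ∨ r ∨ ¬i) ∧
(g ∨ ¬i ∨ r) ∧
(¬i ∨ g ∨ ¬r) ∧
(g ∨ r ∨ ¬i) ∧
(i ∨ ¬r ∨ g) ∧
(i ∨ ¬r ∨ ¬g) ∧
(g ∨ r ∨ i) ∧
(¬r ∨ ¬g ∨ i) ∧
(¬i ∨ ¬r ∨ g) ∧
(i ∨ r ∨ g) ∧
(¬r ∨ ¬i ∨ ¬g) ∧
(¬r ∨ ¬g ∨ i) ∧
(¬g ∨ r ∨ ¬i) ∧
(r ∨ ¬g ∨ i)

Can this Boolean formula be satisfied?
No

No, the formula is not satisfiable.

No assignment of truth values to the variables can make all 15 clauses true simultaneously.

The formula is UNSAT (unsatisfiable).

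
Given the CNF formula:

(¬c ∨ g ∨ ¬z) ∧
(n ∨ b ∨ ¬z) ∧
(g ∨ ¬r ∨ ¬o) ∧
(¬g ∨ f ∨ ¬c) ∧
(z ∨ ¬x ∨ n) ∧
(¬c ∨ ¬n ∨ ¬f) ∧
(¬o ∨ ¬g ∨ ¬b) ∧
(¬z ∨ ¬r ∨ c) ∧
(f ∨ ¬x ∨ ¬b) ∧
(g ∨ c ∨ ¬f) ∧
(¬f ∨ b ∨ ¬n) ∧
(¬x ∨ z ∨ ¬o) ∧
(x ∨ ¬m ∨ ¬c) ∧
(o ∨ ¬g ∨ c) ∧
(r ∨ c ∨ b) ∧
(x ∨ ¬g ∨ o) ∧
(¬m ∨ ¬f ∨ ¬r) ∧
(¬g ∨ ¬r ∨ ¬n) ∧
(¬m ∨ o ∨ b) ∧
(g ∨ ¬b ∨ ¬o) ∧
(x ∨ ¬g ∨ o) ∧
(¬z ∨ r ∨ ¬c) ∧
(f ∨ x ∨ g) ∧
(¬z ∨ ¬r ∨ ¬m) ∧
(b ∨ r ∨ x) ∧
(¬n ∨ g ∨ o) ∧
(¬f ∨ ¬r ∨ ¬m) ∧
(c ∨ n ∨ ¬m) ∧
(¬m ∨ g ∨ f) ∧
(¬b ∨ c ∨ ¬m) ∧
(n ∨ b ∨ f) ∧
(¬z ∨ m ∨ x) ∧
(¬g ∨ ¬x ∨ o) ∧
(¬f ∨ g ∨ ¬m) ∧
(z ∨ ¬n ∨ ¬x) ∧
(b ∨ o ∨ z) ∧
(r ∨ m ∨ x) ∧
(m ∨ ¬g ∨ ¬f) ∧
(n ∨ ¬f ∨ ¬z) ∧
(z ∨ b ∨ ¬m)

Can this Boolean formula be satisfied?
Yes

Yes, the formula is satisfiable.

One satisfying assignment is: x=False, n=False, f=True, b=True, r=True, z=False, m=False, g=False, o=False, c=True

Verification: With this assignment, all 40 clauses evaluate to true.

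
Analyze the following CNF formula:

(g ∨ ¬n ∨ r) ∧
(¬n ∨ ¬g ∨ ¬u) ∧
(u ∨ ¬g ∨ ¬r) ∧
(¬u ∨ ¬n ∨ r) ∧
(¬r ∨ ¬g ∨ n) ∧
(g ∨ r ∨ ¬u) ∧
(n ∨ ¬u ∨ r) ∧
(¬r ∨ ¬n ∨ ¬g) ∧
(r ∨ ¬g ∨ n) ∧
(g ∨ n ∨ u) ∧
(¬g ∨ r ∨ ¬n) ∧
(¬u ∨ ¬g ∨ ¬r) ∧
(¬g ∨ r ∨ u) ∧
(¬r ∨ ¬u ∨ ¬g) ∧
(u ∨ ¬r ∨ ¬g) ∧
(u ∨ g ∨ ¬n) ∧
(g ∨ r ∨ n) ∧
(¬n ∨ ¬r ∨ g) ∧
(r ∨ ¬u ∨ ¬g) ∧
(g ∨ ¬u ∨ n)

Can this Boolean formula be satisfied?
No

No, the formula is not satisfiable.

No assignment of truth values to the variables can make all 20 clauses true simultaneously.

The formula is UNSAT (unsatisfiable).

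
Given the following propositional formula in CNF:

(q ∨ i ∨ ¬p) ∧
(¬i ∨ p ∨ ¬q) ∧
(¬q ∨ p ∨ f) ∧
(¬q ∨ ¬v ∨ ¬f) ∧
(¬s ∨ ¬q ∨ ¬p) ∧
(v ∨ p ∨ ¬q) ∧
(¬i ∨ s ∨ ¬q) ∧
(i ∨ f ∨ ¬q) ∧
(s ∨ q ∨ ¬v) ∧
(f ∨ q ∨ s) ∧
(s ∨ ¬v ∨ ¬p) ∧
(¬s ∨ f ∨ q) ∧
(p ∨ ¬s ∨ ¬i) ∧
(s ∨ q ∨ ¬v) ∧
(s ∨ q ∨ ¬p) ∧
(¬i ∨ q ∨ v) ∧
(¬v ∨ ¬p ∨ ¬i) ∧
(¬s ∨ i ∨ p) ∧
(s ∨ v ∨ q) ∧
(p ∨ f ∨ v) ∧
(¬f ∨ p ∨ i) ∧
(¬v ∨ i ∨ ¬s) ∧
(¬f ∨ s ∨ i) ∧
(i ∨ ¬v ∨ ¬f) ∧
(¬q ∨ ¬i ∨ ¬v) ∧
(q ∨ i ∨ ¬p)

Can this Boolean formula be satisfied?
No

No, the formula is not satisfiable.

No assignment of truth values to the variables can make all 26 clauses true simultaneously.

The formula is UNSAT (unsatisfiable).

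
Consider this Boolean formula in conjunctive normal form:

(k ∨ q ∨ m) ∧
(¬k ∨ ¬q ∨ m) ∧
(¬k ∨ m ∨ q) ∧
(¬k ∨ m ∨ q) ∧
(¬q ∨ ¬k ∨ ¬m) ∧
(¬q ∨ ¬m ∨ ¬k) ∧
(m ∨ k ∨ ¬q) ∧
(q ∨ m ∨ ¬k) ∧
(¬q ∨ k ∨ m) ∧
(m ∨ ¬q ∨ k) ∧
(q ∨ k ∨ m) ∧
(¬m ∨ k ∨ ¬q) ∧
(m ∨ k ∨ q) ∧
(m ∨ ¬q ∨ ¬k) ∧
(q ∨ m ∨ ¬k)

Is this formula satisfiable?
Yes

Yes, the formula is satisfiable.

One satisfying assignment is: k=False, q=False, m=True

Verification: With this assignment, all 15 clauses evaluate to true.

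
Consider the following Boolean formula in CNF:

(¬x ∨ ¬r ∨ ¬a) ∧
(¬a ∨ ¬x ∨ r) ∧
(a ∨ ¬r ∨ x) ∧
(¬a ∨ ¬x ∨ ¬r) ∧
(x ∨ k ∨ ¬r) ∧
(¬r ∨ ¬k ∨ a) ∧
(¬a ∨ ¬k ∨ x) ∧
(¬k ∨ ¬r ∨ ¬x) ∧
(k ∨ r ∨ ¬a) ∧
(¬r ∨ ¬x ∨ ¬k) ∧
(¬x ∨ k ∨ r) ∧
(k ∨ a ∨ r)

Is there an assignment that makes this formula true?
Yes

Yes, the formula is satisfiable.

One satisfying assignment is: x=True, k=False, r=True, a=False

Verification: With this assignment, all 12 clauses evaluate to true.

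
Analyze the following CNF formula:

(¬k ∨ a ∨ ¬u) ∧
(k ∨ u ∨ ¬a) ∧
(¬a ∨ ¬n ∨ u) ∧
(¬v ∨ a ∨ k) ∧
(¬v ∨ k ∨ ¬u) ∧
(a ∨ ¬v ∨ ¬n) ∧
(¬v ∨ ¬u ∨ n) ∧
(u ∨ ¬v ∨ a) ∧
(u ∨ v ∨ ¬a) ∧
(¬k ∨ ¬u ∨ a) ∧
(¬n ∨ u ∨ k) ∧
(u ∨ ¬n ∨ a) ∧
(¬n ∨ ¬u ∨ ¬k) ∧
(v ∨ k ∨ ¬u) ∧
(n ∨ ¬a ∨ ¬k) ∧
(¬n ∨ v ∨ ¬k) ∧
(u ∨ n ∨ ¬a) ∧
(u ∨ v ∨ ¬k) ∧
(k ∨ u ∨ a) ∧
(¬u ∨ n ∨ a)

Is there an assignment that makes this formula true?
No

No, the formula is not satisfiable.

No assignment of truth values to the variables can make all 20 clauses true simultaneously.

The formula is UNSAT (unsatisfiable).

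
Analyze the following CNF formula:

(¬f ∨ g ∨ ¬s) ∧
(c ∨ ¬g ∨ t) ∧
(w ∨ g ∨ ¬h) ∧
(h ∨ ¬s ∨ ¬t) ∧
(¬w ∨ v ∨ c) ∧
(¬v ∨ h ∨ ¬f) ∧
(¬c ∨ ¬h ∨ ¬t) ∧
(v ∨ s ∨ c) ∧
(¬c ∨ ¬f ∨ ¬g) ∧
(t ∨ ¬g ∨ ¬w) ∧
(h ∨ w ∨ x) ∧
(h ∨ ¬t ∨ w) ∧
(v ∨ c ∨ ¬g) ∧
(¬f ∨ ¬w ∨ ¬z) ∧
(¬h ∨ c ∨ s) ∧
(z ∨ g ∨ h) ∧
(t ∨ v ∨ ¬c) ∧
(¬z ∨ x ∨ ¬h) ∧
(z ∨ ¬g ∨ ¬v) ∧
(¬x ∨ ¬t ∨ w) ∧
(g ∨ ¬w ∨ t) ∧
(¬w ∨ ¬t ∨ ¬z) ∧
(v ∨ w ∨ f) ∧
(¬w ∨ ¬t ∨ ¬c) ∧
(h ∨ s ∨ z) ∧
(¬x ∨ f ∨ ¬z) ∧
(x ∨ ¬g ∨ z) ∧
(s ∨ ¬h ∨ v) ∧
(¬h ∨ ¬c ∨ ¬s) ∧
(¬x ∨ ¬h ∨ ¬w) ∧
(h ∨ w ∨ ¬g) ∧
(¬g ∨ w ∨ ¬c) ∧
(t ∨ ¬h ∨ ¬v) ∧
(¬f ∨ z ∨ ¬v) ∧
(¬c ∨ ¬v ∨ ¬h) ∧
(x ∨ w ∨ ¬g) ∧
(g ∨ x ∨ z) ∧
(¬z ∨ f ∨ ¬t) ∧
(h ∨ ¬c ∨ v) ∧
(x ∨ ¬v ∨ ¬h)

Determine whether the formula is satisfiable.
No

No, the formula is not satisfiable.

No assignment of truth values to the variables can make all 40 clauses true simultaneously.

The formula is UNSAT (unsatisfiable).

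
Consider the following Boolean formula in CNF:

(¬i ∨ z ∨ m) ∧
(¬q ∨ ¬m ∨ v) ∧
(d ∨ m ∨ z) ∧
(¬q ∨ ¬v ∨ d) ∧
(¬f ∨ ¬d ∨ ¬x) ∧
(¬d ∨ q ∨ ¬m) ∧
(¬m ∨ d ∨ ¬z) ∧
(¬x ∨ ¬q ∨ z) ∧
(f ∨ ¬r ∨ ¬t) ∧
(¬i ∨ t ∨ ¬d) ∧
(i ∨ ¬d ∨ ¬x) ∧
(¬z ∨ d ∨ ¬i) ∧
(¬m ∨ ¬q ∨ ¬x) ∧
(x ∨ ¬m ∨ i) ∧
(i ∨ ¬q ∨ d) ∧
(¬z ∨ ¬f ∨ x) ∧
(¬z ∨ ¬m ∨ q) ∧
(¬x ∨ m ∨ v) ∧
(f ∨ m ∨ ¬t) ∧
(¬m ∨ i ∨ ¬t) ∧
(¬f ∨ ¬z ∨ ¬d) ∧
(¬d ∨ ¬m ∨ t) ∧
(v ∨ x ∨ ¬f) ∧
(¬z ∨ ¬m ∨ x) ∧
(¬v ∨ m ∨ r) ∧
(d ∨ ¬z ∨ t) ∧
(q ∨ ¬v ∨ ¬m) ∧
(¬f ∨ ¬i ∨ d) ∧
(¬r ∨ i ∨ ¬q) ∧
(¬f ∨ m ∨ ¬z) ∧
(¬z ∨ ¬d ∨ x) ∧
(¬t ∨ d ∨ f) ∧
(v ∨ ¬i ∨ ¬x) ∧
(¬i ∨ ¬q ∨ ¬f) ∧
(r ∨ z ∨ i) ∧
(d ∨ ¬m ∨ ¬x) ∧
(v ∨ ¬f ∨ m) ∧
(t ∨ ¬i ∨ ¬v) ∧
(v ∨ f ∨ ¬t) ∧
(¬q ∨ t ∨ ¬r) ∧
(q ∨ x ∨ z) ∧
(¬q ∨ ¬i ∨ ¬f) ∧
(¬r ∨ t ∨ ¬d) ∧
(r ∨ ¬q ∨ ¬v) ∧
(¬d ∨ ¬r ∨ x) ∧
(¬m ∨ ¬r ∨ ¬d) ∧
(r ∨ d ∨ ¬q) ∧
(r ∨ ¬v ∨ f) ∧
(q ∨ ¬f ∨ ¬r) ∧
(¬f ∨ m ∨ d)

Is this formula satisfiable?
No

No, the formula is not satisfiable.

No assignment of truth values to the variables can make all 50 clauses true simultaneously.

The formula is UNSAT (unsatisfiable).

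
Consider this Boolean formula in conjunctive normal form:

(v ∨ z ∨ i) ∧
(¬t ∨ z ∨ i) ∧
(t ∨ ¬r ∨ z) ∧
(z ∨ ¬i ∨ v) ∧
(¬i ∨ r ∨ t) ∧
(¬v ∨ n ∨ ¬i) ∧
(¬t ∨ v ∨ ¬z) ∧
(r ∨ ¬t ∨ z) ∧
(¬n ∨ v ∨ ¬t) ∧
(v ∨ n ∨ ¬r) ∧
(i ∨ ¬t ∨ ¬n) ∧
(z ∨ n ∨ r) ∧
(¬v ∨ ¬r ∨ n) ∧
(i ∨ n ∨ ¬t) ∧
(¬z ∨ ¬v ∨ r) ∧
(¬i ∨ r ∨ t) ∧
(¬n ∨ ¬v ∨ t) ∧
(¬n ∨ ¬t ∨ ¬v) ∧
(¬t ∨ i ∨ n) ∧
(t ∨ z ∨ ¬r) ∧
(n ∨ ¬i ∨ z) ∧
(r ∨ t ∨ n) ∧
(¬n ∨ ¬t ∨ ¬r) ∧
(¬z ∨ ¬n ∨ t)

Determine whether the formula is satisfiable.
No

No, the formula is not satisfiable.

No assignment of truth values to the variables can make all 24 clauses true simultaneously.

The formula is UNSAT (unsatisfiable).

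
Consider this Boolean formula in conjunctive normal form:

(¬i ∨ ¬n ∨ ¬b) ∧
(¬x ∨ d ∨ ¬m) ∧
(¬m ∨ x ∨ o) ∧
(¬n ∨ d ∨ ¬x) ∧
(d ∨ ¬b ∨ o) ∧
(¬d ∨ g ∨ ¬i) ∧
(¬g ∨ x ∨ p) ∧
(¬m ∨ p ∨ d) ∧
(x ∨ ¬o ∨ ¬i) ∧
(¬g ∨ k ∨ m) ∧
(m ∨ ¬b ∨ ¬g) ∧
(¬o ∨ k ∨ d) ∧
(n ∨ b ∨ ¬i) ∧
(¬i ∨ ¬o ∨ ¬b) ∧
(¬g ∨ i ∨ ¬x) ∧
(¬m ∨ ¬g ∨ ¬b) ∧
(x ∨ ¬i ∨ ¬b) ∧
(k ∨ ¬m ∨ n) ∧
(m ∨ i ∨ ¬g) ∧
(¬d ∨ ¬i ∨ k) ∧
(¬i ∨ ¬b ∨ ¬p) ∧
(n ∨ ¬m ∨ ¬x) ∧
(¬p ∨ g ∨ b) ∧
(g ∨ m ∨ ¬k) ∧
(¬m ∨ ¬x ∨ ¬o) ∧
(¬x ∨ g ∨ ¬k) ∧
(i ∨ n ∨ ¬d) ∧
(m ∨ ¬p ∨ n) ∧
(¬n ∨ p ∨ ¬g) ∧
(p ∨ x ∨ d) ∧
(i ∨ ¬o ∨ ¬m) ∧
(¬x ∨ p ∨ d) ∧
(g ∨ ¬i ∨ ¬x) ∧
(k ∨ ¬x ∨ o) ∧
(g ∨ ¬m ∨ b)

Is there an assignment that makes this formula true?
Yes

Yes, the formula is satisfiable.

One satisfying assignment is: d=True, m=False, n=True, i=False, k=False, g=False, p=False, x=False, o=False, b=False

Verification: With this assignment, all 35 clauses evaluate to true.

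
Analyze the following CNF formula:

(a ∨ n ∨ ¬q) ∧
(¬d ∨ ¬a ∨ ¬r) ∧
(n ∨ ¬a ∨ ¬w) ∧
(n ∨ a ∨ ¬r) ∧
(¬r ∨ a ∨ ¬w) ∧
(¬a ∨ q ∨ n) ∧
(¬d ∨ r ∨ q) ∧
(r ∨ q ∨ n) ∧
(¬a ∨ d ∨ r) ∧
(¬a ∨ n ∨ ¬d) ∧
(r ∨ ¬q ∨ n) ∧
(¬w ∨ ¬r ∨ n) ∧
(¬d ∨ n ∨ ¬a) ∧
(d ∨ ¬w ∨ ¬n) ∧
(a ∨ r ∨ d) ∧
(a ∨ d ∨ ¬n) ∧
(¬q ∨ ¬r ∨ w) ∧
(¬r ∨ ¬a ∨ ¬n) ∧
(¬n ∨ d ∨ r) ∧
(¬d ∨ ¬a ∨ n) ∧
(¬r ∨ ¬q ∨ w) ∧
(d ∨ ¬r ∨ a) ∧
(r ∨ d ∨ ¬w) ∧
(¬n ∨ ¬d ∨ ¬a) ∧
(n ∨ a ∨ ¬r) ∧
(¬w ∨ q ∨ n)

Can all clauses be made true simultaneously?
Yes

Yes, the formula is satisfiable.

One satisfying assignment is: d=True, q=True, r=False, n=True, a=False, w=False

Verification: With this assignment, all 26 clauses evaluate to true.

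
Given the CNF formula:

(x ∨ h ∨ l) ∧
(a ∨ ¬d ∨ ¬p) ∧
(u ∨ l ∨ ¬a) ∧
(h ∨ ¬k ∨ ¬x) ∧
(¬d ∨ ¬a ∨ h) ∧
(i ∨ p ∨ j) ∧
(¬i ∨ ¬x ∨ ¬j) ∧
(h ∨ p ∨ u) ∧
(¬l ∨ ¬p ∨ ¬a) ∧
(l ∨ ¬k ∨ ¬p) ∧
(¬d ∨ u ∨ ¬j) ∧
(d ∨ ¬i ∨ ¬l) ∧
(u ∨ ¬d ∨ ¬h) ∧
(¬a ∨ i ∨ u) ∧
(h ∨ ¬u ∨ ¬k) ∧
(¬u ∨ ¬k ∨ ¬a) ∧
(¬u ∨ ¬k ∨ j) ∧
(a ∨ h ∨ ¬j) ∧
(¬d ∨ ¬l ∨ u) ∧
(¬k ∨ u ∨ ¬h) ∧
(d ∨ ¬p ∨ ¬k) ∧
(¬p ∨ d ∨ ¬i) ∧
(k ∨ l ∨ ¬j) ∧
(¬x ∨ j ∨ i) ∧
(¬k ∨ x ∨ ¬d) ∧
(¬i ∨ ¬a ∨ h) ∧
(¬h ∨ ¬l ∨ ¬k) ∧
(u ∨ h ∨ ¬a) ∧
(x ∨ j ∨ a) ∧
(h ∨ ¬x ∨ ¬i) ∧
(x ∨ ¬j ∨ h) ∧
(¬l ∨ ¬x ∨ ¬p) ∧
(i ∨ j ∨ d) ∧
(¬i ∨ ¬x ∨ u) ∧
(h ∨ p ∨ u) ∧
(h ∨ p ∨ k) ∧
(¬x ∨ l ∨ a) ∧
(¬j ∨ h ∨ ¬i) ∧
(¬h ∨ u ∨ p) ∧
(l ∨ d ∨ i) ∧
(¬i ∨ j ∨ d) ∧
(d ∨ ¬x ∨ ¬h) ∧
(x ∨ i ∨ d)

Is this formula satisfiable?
Yes

Yes, the formula is satisfiable.

One satisfying assignment is: p=True, d=True, x=False, i=False, j=False, k=False, u=True, l=False, a=True, h=True

Verification: With this assignment, all 43 clauses evaluate to true.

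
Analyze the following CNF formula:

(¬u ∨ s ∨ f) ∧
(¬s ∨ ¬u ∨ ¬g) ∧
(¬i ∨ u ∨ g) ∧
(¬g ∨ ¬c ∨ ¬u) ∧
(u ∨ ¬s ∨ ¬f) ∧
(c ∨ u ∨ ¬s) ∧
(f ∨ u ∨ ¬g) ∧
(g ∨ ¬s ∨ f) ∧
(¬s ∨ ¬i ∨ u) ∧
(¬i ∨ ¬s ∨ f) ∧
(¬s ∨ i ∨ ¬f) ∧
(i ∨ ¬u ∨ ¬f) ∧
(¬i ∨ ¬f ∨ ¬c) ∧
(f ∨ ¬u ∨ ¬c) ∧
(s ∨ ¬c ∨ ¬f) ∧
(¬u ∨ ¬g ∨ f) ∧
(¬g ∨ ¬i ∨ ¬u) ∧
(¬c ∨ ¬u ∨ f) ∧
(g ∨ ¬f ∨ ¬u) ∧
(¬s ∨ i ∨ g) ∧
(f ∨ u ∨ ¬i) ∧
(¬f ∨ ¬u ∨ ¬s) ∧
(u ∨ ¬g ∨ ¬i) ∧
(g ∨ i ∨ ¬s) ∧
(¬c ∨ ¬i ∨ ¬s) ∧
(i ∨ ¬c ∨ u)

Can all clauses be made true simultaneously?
Yes

Yes, the formula is satisfiable.

One satisfying assignment is: g=False, s=False, i=False, u=False, c=False, f=False

Verification: With this assignment, all 26 clauses evaluate to true.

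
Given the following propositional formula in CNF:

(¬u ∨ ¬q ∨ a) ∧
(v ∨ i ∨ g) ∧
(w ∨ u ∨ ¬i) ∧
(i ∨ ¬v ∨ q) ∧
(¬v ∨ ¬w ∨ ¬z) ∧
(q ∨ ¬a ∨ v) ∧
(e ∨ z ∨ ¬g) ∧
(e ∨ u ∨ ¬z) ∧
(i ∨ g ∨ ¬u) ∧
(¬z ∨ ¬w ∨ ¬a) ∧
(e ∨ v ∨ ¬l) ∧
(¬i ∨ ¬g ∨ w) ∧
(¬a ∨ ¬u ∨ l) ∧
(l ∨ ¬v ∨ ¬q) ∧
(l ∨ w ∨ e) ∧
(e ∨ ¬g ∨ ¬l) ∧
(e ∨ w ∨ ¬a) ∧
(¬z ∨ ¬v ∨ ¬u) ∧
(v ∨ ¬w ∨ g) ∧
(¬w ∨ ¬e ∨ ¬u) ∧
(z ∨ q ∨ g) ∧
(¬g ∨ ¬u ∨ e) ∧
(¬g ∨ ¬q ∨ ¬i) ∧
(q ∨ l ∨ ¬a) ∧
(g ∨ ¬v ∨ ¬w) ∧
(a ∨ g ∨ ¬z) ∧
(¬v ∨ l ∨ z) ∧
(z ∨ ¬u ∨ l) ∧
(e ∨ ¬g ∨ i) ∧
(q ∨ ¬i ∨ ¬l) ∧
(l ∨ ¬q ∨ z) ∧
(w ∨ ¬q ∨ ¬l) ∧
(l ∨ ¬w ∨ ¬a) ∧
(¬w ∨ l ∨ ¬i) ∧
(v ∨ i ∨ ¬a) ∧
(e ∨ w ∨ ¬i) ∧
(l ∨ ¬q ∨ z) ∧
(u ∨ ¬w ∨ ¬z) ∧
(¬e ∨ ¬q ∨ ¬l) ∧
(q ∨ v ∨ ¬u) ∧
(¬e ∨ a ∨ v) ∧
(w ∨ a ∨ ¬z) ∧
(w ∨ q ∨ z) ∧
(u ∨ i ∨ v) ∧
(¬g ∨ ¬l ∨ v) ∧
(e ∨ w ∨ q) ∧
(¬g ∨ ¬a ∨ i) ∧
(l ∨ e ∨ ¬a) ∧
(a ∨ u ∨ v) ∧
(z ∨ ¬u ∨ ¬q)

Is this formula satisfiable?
No

No, the formula is not satisfiable.

No assignment of truth values to the variables can make all 50 clauses true simultaneously.

The formula is UNSAT (unsatisfiable).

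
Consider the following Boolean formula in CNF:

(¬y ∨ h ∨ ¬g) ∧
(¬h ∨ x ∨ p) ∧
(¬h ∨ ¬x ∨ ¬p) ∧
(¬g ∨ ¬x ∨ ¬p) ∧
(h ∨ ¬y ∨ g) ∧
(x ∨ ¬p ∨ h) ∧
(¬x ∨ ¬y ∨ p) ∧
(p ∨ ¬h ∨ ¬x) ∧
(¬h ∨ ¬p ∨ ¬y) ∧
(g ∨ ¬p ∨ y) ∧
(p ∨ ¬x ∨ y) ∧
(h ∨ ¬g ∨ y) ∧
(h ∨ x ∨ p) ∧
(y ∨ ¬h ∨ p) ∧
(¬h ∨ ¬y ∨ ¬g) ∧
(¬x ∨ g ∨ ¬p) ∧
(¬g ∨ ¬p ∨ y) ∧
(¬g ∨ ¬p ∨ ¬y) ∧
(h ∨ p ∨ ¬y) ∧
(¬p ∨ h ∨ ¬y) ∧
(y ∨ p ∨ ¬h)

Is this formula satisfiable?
No

No, the formula is not satisfiable.

No assignment of truth values to the variables can make all 21 clauses true simultaneously.

The formula is UNSAT (unsatisfiable).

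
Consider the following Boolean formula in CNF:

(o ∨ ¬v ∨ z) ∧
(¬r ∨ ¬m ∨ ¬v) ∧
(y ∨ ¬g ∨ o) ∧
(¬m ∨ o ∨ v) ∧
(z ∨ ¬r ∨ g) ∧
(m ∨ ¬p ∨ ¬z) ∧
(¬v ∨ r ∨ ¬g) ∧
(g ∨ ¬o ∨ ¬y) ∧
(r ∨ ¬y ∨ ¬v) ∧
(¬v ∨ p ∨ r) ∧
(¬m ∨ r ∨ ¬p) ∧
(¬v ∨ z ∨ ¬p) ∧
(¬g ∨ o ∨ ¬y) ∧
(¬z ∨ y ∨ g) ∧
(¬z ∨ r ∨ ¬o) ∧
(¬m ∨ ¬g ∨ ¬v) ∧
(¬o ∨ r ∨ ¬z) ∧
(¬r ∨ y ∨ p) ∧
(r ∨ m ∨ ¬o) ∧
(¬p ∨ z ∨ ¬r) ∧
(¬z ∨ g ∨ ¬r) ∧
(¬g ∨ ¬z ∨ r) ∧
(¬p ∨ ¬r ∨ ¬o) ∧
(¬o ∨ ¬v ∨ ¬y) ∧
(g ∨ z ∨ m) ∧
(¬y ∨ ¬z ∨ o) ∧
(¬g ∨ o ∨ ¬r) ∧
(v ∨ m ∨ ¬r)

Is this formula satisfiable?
Yes

Yes, the formula is satisfiable.

One satisfying assignment is: g=False, z=False, v=False, o=True, r=False, y=False, p=False, m=True

Verification: With this assignment, all 28 clauses evaluate to true.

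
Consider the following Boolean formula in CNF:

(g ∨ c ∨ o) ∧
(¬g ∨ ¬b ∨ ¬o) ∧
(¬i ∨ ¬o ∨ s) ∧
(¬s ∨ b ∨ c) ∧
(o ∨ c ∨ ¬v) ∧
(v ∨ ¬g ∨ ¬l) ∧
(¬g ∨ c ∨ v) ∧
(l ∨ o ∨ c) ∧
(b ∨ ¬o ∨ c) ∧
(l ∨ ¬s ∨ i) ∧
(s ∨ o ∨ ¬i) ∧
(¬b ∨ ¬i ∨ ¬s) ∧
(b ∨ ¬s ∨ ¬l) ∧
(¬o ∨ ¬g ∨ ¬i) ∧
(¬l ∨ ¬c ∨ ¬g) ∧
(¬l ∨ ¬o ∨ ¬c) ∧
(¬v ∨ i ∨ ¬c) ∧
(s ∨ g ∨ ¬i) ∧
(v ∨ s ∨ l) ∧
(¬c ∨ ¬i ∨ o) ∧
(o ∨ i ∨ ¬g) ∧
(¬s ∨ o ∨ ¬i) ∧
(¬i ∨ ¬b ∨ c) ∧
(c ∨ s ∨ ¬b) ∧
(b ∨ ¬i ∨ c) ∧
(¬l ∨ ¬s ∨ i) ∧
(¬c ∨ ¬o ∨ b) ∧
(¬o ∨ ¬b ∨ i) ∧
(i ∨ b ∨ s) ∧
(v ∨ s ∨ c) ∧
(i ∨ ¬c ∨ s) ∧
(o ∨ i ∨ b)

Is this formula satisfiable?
No

No, the formula is not satisfiable.

No assignment of truth values to the variables can make all 32 clauses true simultaneously.

The formula is UNSAT (unsatisfiable).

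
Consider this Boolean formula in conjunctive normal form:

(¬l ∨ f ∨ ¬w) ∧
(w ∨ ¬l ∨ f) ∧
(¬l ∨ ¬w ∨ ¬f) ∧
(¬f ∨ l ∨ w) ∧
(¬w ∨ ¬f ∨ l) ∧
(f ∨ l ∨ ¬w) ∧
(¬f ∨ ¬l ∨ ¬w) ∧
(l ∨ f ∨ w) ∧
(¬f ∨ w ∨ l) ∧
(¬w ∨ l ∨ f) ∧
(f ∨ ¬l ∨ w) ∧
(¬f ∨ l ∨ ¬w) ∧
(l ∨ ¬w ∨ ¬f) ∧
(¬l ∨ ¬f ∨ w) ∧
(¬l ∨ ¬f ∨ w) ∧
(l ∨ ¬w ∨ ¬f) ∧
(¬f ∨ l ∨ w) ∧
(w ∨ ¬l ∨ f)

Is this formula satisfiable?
No

No, the formula is not satisfiable.

No assignment of truth values to the variables can make all 18 clauses true simultaneously.

The formula is UNSAT (unsatisfiable).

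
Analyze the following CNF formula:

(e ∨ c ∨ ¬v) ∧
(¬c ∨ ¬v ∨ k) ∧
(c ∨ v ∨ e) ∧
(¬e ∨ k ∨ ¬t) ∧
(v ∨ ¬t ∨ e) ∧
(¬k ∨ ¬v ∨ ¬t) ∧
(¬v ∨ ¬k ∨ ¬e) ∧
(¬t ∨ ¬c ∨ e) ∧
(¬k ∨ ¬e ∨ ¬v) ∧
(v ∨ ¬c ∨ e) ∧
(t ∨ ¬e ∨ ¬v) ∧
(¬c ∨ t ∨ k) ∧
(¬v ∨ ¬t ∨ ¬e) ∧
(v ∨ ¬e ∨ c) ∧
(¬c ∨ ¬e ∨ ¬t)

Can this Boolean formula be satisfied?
Yes

Yes, the formula is satisfiable.

One satisfying assignment is: v=True, c=True, t=False, e=False, k=True

Verification: With this assignment, all 15 clauses evaluate to true.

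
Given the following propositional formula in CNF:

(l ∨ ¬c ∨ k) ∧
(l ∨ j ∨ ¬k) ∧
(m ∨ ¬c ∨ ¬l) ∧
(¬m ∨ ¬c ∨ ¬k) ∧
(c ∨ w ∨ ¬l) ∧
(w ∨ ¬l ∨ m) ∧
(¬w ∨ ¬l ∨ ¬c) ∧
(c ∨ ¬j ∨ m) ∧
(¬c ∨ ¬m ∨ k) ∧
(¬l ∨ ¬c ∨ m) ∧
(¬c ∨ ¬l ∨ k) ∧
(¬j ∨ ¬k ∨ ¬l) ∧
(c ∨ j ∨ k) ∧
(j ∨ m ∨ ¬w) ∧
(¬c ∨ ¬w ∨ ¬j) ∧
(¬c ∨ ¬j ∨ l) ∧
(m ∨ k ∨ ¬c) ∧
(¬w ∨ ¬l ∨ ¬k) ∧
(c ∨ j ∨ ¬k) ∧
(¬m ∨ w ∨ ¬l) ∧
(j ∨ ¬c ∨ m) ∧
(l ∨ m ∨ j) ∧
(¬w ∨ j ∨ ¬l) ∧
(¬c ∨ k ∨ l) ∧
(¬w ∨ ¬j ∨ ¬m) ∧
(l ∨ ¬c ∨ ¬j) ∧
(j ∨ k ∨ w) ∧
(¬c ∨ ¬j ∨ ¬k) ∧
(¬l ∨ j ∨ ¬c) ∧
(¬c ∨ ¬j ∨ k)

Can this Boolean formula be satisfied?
Yes

Yes, the formula is satisfiable.

One satisfying assignment is: m=True, k=True, j=True, l=False, c=False, w=False

Verification: With this assignment, all 30 clauses evaluate to true.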